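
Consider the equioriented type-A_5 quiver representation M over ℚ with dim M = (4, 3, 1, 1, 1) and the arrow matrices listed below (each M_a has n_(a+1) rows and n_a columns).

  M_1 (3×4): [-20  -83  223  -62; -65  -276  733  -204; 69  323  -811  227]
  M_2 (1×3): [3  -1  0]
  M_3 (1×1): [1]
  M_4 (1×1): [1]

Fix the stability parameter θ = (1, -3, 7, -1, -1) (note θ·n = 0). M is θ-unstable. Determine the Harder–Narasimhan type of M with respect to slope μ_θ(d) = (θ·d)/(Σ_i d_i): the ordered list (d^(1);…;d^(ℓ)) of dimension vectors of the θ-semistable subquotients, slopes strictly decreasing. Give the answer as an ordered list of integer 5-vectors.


Barcode: M ≅ I[1,1], I[1,2]^2, I[1,5]. HN layers by μ_θ (3 steps, strictly decreasing):
  μ^(1)=5/3; μ^(2)=1; μ^(3)=-1

((0, 0, 1, 1, 1); (1, 0, 0, 0, 0); (3, 3, 0, 0, 0))


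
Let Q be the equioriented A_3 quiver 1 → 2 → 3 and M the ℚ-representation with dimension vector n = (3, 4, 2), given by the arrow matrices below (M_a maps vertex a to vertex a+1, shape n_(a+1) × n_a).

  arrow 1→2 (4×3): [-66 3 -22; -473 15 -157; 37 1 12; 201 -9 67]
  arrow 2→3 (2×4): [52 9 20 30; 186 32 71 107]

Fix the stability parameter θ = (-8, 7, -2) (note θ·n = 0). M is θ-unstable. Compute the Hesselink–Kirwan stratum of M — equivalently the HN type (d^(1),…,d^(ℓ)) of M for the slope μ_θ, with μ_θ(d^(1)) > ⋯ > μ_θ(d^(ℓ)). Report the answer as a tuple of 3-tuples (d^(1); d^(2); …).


Barcode: M ≅ I[1,2], I[1,3]^2, I[2,2]. HN layers by μ_θ (3 steps, strictly decreasing):
  μ^(1)=7; μ^(2)=5/2; μ^(3)=-8

((0, 2, 0); (0, 2, 2); (3, 0, 0))


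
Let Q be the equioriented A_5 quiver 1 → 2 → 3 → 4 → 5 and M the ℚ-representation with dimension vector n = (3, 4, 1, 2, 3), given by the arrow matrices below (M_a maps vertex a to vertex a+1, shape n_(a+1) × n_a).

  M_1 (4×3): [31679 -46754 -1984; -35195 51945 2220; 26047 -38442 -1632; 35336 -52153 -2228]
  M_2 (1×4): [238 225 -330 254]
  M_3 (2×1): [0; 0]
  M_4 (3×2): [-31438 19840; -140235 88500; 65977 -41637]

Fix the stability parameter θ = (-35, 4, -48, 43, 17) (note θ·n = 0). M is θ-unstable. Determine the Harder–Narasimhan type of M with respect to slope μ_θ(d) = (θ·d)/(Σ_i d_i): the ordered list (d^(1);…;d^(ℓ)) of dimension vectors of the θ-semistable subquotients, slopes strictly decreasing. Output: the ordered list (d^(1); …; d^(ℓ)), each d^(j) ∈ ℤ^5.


Interval decomposition of M: I[1,1], I[1,2], I[1,3], I[2,2]^2, I[4,5]^2, I[5,5].
HN type (ℓ=5): μ^(1)=30; μ^(2)=17; μ^(3)=4; μ^(4)=-22; μ^(5)=-35

((0, 0, 0, 2, 2); (0, 0, 0, 0, 1); (0, 3, 0, 0, 0); (0, 1, 1, 0, 0); (3, 0, 0, 0, 0))


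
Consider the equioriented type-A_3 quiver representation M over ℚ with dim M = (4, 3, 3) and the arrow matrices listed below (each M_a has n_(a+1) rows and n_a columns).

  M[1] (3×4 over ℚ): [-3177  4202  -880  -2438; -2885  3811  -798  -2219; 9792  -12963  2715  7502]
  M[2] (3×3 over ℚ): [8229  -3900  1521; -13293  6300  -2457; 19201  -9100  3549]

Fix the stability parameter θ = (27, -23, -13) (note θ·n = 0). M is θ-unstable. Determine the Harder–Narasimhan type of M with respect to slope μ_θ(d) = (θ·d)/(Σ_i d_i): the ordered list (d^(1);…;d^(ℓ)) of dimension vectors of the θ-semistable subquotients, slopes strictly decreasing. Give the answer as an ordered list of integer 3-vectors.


Barcode: M ≅ I[1,1], I[1,2]^2, I[1,3], I[3,3]^2. HN layers by μ_θ (4 steps, strictly decreasing):
  μ^(1)=27; μ^(2)=2; μ^(3)=-3; μ^(4)=-13

((1, 0, 0); (2, 2, 0); (1, 1, 1); (0, 0, 2))


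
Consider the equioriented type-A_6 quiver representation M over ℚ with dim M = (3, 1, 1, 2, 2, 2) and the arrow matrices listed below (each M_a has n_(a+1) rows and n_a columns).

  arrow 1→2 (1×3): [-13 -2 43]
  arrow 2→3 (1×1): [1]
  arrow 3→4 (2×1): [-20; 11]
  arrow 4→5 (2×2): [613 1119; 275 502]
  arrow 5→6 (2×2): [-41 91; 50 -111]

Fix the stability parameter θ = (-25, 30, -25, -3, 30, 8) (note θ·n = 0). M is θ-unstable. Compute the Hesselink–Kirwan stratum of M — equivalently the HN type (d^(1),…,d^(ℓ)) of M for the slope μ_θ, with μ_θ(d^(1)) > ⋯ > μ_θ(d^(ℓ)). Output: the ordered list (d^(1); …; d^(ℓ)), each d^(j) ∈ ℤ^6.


Interval decomposition of M: I[1,1]^2, I[1,6], I[4,6].
HN type (ℓ=4): μ^(1)=19; μ^(2)=2/3; μ^(3)=-3; μ^(4)=-25

((0, 0, 0, 0, 2, 2); (0, 1, 1, 1, 0, 0); (0, 0, 0, 1, 0, 0); (3, 0, 0, 0, 0, 0))


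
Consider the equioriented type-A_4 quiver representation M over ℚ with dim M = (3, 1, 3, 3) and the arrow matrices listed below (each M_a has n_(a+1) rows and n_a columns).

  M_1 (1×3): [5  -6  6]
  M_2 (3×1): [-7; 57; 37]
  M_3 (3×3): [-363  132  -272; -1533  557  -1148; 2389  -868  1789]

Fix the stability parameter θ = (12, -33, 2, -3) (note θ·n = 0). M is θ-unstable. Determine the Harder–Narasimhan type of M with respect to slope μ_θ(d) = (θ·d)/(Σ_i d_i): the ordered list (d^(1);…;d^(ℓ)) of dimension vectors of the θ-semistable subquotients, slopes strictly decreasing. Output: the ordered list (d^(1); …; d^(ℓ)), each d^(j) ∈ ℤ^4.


Barcode: M ≅ I[1,1]^2, I[1,4], I[3,4]^2. HN layers by μ_θ (3 steps, strictly decreasing):
  μ^(1)=12; μ^(2)=-1/2; μ^(3)=-21/2

((2, 0, 0, 0); (0, 0, 3, 3); (1, 1, 0, 0))


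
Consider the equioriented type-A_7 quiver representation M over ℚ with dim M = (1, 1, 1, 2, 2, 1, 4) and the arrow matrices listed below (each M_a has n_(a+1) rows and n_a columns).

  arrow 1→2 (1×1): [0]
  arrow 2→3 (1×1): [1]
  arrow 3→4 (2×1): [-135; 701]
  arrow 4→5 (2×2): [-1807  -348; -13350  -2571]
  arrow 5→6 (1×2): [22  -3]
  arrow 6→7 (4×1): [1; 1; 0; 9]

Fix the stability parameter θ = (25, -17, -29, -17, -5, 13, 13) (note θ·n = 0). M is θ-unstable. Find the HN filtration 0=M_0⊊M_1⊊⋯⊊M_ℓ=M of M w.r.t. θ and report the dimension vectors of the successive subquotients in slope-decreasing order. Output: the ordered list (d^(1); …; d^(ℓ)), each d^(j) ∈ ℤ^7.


Interval decomposition of M: I[1,1], I[2,7], I[4,5], I[7,7]^3.
HN type (ℓ=5): μ^(1)=25; μ^(2)=13; μ^(3)=-5; μ^(4)=-17; μ^(5)=-23

((1, 0, 0, 0, 0, 0, 0); (0, 0, 0, 0, 0, 1, 4); (0, 0, 0, 0, 2, 0, 0); (0, 0, 0, 2, 0, 0, 0); (0, 1, 1, 0, 0, 0, 0))


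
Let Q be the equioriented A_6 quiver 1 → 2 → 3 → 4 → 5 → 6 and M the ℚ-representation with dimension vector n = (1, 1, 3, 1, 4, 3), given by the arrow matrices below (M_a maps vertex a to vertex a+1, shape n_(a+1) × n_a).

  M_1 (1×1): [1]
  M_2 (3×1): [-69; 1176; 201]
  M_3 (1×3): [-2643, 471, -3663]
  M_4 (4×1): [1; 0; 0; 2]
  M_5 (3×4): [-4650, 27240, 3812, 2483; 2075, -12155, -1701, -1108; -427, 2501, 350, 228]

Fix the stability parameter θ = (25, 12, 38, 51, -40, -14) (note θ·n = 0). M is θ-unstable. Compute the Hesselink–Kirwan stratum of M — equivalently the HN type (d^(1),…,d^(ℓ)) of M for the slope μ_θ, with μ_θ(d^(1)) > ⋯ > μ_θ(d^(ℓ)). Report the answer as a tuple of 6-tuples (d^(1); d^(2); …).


Barcode: M ≅ I[1,3], I[3,3], I[3,6], I[5,5], I[5,6]^2. HN layers by μ_θ (5 steps, strictly decreasing):
  μ^(1)=38; μ^(2)=37/2; μ^(3)=35/4; μ^(4)=-14; μ^(5)=-40

((0, 0, 2, 0, 0, 0); (1, 1, 0, 0, 0, 0); (0, 0, 1, 1, 1, 1); (0, 0, 0, 0, 0, 2); (0, 0, 0, 0, 3, 0))


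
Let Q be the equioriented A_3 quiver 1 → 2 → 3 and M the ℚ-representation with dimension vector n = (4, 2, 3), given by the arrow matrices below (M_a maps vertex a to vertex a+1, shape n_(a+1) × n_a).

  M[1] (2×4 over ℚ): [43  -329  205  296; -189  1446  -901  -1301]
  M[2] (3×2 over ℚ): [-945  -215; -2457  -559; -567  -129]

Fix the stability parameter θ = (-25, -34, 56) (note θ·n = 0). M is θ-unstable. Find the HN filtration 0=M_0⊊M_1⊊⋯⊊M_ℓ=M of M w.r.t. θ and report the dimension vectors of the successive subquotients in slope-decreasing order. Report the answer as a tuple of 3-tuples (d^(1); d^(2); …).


Barcode: M ≅ I[1,1]^2, I[1,2], I[1,3], I[3,3]^2. HN layers by μ_θ (3 steps, strictly decreasing):
  μ^(1)=56; μ^(2)=-25; μ^(3)=-59/2

((0, 0, 3); (2, 0, 0); (2, 2, 0))


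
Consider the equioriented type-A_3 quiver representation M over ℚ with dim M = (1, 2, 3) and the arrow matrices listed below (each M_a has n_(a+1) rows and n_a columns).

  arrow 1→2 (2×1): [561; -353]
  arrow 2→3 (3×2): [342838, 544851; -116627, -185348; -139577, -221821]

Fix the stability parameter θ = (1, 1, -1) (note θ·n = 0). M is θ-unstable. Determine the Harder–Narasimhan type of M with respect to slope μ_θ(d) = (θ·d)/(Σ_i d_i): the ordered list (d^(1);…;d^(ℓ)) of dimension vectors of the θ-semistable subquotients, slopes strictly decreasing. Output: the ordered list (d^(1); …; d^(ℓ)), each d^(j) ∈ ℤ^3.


Via rank(M_{q-1}∘⋯∘M_p): M ≅ I[1,3], I[2,3], I[3,3].
μ_θ-semistable layers: μ^(1)=1/3; μ^(2)=0; μ^(3)=-1

((1, 1, 1); (0, 1, 1); (0, 0, 1))


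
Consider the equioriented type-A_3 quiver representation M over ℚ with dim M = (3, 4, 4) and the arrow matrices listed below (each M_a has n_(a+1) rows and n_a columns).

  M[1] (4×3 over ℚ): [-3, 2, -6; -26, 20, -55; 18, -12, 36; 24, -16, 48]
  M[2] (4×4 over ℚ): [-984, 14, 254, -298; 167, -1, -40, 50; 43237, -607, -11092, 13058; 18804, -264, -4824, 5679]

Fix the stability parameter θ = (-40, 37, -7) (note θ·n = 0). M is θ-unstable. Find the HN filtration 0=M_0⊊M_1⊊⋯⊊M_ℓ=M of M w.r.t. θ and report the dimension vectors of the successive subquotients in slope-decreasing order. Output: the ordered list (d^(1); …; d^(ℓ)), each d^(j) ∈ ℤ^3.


Via rank(M_{q-1}∘⋯∘M_p): M ≅ I[1,1], I[1,3]^2, I[2,2], I[2,3], I[3,3].
μ_θ-semistable layers: μ^(1)=37; μ^(2)=15; μ^(3)=-7; μ^(4)=-40

((0, 1, 0); (0, 3, 3); (0, 0, 1); (3, 0, 0))


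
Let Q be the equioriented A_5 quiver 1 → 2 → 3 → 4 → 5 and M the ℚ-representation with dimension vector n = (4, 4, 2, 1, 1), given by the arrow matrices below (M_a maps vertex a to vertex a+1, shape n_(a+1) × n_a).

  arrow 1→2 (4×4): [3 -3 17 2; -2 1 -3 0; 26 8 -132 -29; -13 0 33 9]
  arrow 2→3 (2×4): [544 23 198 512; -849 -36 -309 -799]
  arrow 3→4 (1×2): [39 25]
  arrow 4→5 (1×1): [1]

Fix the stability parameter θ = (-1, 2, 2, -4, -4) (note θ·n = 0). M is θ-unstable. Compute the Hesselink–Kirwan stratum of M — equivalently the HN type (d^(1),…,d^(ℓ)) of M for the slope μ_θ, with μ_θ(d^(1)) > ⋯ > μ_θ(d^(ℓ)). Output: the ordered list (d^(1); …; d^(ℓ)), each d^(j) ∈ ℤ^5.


Interval decomposition of M: I[1,2]^2, I[1,3], I[1,5].
HN type (ℓ=2): μ^(1)=2; μ^(2)=-1

((0, 3, 1, 0, 0); (4, 1, 1, 1, 1))


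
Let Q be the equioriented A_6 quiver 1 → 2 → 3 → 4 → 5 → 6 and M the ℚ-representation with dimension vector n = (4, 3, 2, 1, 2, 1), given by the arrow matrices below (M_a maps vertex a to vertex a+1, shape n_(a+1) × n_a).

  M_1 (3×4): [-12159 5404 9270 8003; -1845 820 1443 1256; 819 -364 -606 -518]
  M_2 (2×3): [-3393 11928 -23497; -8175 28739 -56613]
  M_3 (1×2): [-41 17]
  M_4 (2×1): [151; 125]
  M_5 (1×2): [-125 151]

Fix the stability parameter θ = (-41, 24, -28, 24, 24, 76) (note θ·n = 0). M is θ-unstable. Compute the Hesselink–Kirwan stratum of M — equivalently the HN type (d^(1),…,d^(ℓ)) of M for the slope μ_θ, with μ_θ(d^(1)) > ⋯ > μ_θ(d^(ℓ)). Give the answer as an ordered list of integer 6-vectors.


Via rank(M_{q-1}∘⋯∘M_p): M ≅ I[1,1], I[1,2], I[1,3], I[1,5], I[5,6].
μ_θ-semistable layers: μ^(1)=76; μ^(2)=24; μ^(3)=-2; μ^(4)=-41

((0, 0, 0, 0, 0, 1); (0, 1, 0, 1, 2, 0); (0, 2, 2, 0, 0, 0); (4, 0, 0, 0, 0, 0))


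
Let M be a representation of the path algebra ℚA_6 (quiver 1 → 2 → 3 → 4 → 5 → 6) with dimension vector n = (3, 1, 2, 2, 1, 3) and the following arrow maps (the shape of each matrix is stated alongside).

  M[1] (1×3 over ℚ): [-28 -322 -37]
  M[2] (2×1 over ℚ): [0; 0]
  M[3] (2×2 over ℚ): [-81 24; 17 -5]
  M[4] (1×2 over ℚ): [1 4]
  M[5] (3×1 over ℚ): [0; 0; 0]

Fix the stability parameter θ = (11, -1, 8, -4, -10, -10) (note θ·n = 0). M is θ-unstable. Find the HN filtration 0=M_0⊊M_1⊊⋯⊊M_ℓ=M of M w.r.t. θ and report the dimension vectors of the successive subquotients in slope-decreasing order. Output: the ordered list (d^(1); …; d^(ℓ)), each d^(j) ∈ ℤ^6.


Barcode: M ≅ I[1,1]^2, I[1,2], I[3,4], I[3,5], I[6,6]^3. HN layers by μ_θ (5 steps, strictly decreasing):
  μ^(1)=11; μ^(2)=5; μ^(3)=2; μ^(4)=-2; μ^(5)=-10

((2, 0, 0, 0, 0, 0); (1, 1, 0, 0, 0, 0); (0, 0, 1, 1, 0, 0); (0, 0, 1, 1, 1, 0); (0, 0, 0, 0, 0, 3))


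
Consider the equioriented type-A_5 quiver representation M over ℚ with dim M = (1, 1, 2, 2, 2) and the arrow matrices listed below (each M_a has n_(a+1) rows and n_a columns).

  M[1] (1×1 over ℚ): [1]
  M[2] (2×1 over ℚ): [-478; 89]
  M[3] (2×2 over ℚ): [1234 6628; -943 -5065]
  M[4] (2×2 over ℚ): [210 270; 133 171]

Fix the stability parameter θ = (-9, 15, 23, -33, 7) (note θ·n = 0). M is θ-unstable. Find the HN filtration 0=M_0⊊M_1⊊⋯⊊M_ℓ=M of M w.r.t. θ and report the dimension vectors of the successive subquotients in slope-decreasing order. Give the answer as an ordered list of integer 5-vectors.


Via rank(M_{q-1}∘⋯∘M_p): M ≅ I[1,5], I[3,4], I[5,5].
μ_θ-semistable layers: μ^(1)=7; μ^(2)=5/3; μ^(3)=-5; μ^(4)=-9

((0, 0, 0, 0, 2); (0, 1, 1, 1, 0); (0, 0, 1, 1, 0); (1, 0, 0, 0, 0))


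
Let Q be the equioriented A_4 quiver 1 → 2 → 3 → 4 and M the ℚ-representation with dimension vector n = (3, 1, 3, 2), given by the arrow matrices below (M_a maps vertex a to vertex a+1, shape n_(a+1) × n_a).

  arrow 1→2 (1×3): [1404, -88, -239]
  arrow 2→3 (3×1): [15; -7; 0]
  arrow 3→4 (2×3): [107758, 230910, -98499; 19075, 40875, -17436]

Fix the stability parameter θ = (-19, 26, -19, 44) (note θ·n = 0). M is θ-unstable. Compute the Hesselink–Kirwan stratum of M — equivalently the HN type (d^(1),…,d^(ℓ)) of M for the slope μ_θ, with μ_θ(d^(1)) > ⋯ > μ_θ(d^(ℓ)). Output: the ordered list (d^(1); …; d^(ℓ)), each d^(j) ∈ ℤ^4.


Via rank(M_{q-1}∘⋯∘M_p): M ≅ I[1,1]^2, I[1,3], I[3,4]^2.
μ_θ-semistable layers: μ^(1)=44; μ^(2)=7/2; μ^(3)=-19

((0, 0, 0, 2); (0, 1, 1, 0); (3, 0, 2, 0))


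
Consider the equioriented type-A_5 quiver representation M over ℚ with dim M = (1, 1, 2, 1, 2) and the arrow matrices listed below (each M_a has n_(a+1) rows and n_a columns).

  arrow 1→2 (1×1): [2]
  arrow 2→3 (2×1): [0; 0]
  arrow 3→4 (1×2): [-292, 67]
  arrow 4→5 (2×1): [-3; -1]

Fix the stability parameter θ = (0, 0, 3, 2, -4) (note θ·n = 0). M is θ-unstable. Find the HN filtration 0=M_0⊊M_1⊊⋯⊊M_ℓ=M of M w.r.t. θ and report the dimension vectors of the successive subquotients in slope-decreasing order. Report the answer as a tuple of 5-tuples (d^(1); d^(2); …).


Interval decomposition of M: I[1,2], I[3,3], I[3,5], I[5,5].
HN type (ℓ=4): μ^(1)=3; μ^(2)=1/3; μ^(3)=0; μ^(4)=-4

((0, 0, 1, 0, 0); (0, 0, 1, 1, 1); (1, 1, 0, 0, 0); (0, 0, 0, 0, 1))


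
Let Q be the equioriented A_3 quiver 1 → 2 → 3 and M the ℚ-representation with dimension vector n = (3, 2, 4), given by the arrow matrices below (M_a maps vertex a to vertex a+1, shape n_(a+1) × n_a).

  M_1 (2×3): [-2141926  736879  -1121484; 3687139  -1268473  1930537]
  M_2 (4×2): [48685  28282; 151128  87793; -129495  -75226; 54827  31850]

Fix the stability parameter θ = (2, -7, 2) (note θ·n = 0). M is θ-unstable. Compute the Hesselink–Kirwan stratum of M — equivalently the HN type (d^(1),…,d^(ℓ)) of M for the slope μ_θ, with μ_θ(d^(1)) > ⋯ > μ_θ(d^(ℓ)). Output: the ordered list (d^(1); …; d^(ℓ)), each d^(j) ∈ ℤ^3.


Barcode: M ≅ I[1,1], I[1,3]^2, I[3,3]^2. HN layers by μ_θ (2 steps, strictly decreasing):
  μ^(1)=2; μ^(2)=-5/2

((1, 0, 4); (2, 2, 0))


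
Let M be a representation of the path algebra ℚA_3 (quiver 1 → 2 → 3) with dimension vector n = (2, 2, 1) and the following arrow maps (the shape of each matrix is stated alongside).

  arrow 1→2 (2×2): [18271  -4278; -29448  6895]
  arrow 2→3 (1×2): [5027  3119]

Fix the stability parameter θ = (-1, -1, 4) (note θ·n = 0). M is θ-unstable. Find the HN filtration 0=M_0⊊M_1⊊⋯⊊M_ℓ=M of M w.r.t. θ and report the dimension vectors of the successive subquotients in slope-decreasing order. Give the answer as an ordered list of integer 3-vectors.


Interval decomposition of M: I[1,2], I[1,3].
HN type (ℓ=2): μ^(1)=4; μ^(2)=-1

((0, 0, 1); (2, 2, 0))


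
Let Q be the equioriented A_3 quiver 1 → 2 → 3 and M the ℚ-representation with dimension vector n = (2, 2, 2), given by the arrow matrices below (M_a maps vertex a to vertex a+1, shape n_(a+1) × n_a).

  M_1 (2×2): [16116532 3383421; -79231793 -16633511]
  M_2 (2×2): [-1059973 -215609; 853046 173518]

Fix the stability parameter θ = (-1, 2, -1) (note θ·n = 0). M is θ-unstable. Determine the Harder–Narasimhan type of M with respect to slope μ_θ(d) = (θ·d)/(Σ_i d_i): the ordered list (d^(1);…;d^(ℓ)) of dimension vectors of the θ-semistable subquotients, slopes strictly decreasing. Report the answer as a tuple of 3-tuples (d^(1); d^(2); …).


Barcode: M ≅ I[1,2], I[1,3], I[3,3]. HN layers by μ_θ (3 steps, strictly decreasing):
  μ^(1)=2; μ^(2)=1/2; μ^(3)=-1

((0, 1, 0); (0, 1, 1); (2, 0, 1))


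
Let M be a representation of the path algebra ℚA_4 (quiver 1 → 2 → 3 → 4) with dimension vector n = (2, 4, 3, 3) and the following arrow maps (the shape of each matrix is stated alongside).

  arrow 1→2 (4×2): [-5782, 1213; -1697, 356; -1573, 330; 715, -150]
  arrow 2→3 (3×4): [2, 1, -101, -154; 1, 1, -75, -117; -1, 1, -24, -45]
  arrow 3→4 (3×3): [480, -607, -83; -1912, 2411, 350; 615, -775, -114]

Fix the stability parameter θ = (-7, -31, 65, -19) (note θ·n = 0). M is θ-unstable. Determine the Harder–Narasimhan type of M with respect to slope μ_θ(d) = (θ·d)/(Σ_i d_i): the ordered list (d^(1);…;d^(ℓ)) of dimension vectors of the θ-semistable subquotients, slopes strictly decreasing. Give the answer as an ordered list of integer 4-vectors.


Barcode: M ≅ I[1,4]^2, I[2,2], I[2,4]. HN layers by μ_θ (3 steps, strictly decreasing):
  μ^(1)=23; μ^(2)=-19; μ^(3)=-31

((0, 0, 3, 3); (2, 2, 0, 0); (0, 2, 0, 0))


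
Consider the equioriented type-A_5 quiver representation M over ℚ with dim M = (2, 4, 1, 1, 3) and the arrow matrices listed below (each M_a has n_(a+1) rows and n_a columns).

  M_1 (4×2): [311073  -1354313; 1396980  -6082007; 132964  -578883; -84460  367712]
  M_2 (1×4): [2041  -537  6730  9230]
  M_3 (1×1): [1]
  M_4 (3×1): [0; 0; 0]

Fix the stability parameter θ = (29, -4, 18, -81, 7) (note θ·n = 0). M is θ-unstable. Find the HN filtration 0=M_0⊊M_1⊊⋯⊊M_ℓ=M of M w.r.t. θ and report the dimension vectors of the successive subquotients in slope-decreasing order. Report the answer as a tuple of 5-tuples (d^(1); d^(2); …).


Via rank(M_{q-1}∘⋯∘M_p): M ≅ I[1,2], I[1,4], I[2,2]^2, I[5,5]^3.
μ_θ-semistable layers: μ^(1)=25/2; μ^(2)=7; μ^(3)=-4; μ^(4)=-19/2

((1, 1, 0, 0, 0); (0, 0, 0, 0, 3); (0, 2, 0, 0, 0); (1, 1, 1, 1, 0))


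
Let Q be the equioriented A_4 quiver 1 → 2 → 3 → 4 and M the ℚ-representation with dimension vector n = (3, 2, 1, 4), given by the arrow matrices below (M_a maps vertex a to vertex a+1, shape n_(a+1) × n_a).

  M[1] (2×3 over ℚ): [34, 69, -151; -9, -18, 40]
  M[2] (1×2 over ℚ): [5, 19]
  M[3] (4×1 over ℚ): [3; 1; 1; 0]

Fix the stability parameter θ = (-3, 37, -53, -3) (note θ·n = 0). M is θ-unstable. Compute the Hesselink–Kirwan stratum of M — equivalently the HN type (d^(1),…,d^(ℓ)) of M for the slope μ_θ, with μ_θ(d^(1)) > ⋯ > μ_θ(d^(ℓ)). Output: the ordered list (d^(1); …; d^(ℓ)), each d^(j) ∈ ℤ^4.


Via rank(M_{q-1}∘⋯∘M_p): M ≅ I[1,1], I[1,2], I[1,4], I[4,4]^3.
μ_θ-semistable layers: μ^(1)=37; μ^(2)=-3; μ^(3)=-19/3

((0, 1, 0, 0); (2, 0, 0, 4); (1, 1, 1, 0))


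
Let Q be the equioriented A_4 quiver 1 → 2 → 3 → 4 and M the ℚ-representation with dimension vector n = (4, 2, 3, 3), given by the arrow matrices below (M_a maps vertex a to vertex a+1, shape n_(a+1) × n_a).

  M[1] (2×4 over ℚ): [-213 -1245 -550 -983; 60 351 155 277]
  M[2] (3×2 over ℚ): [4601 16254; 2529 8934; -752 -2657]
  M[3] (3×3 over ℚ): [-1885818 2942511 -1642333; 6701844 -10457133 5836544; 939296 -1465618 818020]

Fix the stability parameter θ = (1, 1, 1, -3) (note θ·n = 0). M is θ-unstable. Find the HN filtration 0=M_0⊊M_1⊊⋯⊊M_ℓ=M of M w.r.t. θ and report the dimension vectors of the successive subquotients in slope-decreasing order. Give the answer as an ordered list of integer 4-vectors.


Interval decomposition of M: I[1,1]^2, I[1,4]^2, I[3,3], I[4,4].
HN type (ℓ=3): μ^(1)=1; μ^(2)=0; μ^(3)=-3

((2, 0, 1, 0); (2, 2, 2, 2); (0, 0, 0, 1))


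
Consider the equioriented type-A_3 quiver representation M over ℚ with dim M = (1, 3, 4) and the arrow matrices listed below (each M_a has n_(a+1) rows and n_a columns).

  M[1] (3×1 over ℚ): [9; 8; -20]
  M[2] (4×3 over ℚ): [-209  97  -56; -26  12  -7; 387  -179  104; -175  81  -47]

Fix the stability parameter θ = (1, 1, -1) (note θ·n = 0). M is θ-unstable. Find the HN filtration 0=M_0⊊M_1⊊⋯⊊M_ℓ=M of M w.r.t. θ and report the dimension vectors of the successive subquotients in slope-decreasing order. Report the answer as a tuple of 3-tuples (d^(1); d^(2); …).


Via rank(M_{q-1}∘⋯∘M_p): M ≅ I[1,3], I[2,2], I[2,3], I[3,3]^2.
μ_θ-semistable layers: μ^(1)=1; μ^(2)=1/3; μ^(3)=0; μ^(4)=-1

((0, 1, 0); (1, 1, 1); (0, 1, 1); (0, 0, 2))


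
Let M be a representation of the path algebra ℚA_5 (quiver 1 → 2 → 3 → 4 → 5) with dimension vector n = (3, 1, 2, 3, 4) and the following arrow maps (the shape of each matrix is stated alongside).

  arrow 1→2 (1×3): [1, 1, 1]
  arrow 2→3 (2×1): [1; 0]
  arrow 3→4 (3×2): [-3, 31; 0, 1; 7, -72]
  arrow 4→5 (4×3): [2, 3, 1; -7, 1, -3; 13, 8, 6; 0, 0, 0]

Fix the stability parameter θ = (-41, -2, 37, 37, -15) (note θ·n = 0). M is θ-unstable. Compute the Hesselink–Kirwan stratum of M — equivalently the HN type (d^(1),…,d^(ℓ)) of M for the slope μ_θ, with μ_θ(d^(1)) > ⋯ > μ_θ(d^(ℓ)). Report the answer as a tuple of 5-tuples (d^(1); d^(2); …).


Interval decomposition of M: I[1,1]^2, I[1,5], I[3,4], I[4,5], I[5,5]^2.
HN type (ℓ=6): μ^(1)=37; μ^(2)=59/3; μ^(3)=11; μ^(4)=-2; μ^(5)=-15; μ^(6)=-41

((0, 0, 1, 1, 0); (0, 0, 1, 1, 1); (0, 0, 0, 1, 1); (0, 1, 0, 0, 0); (0, 0, 0, 0, 2); (3, 0, 0, 0, 0))


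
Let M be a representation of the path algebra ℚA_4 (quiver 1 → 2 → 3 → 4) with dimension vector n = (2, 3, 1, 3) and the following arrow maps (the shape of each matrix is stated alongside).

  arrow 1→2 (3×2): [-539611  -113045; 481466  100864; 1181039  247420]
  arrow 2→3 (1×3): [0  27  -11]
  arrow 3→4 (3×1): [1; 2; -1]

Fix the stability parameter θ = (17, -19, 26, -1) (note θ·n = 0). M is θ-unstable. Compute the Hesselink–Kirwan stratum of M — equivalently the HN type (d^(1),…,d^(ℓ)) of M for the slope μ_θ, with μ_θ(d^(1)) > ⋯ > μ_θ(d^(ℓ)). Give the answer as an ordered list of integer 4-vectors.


Via rank(M_{q-1}∘⋯∘M_p): M ≅ I[1,2], I[1,4], I[2,2], I[4,4]^2.
μ_θ-semistable layers: μ^(1)=25/2; μ^(2)=-1; μ^(3)=-19

((0, 0, 1, 1); (2, 2, 0, 2); (0, 1, 0, 0))


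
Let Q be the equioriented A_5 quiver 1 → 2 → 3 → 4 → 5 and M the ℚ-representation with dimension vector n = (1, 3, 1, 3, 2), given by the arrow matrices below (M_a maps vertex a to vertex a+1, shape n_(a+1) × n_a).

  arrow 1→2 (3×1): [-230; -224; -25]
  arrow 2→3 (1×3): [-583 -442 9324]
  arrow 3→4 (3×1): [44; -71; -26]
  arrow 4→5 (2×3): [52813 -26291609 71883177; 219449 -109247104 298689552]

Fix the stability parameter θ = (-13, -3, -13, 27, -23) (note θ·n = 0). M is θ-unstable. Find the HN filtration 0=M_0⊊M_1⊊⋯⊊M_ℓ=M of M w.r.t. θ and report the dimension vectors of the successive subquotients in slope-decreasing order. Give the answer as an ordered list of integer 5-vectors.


Interval decomposition of M: I[1,5], I[2,2]^2, I[4,4], I[4,5].
HN type (ℓ=5): μ^(1)=27; μ^(2)=2; μ^(3)=-3; μ^(4)=-8; μ^(5)=-13

((0, 0, 0, 1, 0); (0, 0, 0, 2, 2); (0, 2, 0, 0, 0); (0, 1, 1, 0, 0); (1, 0, 0, 0, 0))


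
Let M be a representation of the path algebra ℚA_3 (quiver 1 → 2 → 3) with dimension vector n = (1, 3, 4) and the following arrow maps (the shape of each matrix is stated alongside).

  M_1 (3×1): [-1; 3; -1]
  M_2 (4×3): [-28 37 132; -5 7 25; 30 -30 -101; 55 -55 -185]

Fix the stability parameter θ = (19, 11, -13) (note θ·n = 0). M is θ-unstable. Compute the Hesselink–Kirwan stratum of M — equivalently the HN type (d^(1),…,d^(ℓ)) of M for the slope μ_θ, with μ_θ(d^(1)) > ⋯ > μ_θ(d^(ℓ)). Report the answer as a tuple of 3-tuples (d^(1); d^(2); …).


Barcode: M ≅ I[1,3], I[2,3]^2, I[3,3]. HN layers by μ_θ (3 steps, strictly decreasing):
  μ^(1)=17/3; μ^(2)=-1; μ^(3)=-13

((1, 1, 1); (0, 2, 2); (0, 0, 1))


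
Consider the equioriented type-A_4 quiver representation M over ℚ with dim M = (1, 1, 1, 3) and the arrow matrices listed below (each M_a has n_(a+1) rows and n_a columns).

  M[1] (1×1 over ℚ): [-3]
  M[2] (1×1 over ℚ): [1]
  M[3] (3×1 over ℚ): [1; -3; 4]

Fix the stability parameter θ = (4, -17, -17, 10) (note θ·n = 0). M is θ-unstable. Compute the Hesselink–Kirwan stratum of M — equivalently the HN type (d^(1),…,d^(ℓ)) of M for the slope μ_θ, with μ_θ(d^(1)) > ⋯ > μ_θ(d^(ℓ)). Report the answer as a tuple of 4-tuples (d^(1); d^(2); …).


Via rank(M_{q-1}∘⋯∘M_p): M ≅ I[1,4], I[4,4]^2.
μ_θ-semistable layers: μ^(1)=10; μ^(2)=-10

((0, 0, 0, 3); (1, 1, 1, 0))


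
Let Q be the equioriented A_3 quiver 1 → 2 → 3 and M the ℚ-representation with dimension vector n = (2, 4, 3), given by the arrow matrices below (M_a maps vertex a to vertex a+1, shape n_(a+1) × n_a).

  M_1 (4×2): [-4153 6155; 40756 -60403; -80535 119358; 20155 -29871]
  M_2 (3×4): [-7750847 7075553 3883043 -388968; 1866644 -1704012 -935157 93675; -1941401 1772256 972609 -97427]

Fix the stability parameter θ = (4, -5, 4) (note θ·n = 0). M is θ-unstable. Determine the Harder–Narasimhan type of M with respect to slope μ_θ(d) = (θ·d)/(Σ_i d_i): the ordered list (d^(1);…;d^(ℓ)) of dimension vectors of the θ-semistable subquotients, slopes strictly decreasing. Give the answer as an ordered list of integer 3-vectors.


Barcode: M ≅ I[1,3]^2, I[2,2], I[2,3]. HN layers by μ_θ (3 steps, strictly decreasing):
  μ^(1)=4; μ^(2)=-1/2; μ^(3)=-5

((0, 0, 3); (2, 2, 0); (0, 2, 0))


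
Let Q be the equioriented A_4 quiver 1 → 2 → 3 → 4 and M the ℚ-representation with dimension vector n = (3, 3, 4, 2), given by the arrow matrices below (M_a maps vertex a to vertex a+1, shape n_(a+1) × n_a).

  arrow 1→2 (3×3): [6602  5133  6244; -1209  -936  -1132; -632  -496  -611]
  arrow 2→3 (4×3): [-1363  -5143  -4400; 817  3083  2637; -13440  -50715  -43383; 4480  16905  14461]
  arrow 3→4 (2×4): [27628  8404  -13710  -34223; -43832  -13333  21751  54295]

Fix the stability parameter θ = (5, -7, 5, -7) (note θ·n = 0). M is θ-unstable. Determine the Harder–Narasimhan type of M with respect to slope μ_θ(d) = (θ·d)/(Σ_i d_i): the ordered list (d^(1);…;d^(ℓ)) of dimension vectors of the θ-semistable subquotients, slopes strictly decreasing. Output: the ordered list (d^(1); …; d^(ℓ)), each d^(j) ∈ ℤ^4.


Via rank(M_{q-1}∘⋯∘M_p): M ≅ I[1,3], I[1,4]^2, I[3,3].
μ_θ-semistable layers: μ^(1)=5; μ^(2)=-1

((0, 0, 2, 0); (3, 3, 2, 2))


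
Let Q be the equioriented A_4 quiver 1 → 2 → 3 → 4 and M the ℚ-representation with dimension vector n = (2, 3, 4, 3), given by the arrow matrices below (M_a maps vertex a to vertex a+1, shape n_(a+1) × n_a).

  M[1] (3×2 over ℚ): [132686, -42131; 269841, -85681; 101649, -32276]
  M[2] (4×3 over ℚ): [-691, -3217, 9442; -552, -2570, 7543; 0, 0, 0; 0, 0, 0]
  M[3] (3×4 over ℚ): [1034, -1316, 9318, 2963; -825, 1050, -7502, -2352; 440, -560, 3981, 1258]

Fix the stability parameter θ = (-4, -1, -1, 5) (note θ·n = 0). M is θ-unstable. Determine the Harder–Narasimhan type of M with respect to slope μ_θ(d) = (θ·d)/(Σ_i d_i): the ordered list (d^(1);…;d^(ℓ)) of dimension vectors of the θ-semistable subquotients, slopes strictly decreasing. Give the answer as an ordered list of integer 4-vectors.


Barcode: M ≅ I[1,2], I[1,4], I[2,3], I[3,4]^2. HN layers by μ_θ (3 steps, strictly decreasing):
  μ^(1)=5; μ^(2)=-1; μ^(3)=-4

((0, 0, 0, 3); (0, 3, 4, 0); (2, 0, 0, 0))


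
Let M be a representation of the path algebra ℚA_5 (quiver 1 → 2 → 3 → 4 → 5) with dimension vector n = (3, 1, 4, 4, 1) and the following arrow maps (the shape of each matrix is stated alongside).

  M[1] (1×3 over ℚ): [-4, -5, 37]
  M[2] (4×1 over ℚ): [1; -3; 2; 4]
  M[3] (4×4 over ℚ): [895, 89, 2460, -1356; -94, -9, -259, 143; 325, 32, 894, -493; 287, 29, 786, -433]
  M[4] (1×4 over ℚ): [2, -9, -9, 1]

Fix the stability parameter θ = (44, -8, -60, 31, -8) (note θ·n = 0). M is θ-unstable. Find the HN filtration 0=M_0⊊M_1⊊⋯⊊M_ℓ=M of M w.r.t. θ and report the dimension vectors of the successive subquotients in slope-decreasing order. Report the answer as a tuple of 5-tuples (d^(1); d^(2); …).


Via rank(M_{q-1}∘⋯∘M_p): M ≅ I[1,1]^2, I[1,4], I[3,4]^2, I[3,5].
μ_θ-semistable layers: μ^(1)=44; μ^(2)=31; μ^(3)=23/2; μ^(4)=-8; μ^(5)=-60

((2, 0, 0, 0, 0); (0, 0, 0, 3, 0); (0, 0, 0, 1, 1); (1, 1, 1, 0, 0); (0, 0, 3, 0, 0))


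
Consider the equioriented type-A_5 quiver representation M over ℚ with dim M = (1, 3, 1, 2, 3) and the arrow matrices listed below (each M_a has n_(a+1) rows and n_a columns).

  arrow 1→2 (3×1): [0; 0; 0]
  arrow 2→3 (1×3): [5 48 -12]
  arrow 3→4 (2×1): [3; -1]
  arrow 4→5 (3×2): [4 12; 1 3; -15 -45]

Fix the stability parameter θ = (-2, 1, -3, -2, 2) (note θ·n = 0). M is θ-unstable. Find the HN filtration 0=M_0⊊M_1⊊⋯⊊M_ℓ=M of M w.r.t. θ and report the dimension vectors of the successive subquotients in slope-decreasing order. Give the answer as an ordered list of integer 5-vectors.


Via rank(M_{q-1}∘⋯∘M_p): M ≅ I[1,1], I[2,2]^2, I[2,4], I[4,5], I[5,5]^2.
μ_θ-semistable layers: μ^(1)=2; μ^(2)=1; μ^(3)=-4/3; μ^(4)=-2

((0, 0, 0, 0, 3); (0, 2, 0, 0, 0); (0, 1, 1, 1, 0); (1, 0, 0, 1, 0))


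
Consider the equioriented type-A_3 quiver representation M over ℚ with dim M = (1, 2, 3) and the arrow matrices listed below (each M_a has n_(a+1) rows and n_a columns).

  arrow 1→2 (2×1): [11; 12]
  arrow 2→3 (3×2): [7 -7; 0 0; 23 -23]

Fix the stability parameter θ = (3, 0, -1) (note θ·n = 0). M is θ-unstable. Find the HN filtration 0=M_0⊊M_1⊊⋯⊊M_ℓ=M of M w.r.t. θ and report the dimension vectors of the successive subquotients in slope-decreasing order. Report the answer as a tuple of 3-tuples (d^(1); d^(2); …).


Via rank(M_{q-1}∘⋯∘M_p): M ≅ I[1,3], I[2,2], I[3,3]^2.
μ_θ-semistable layers: μ^(1)=2/3; μ^(2)=0; μ^(3)=-1

((1, 1, 1); (0, 1, 0); (0, 0, 2))


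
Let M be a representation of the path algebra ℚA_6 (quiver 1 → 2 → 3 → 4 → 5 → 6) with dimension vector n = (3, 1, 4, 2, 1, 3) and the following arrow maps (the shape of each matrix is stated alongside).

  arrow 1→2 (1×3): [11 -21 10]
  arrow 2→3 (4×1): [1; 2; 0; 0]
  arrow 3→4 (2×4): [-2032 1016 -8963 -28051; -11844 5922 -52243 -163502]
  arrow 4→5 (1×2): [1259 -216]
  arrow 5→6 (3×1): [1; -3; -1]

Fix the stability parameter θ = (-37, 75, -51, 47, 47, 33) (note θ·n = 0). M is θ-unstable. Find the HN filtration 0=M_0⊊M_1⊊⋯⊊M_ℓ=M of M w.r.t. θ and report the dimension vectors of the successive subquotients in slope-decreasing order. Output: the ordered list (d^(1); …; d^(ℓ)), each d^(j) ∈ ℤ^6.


Via rank(M_{q-1}∘⋯∘M_p): M ≅ I[1,1]^2, I[1,3], I[3,3], I[3,4], I[3,6], I[6,6]^2.
μ_θ-semistable layers: μ^(1)=47; μ^(2)=127/3; μ^(3)=33; μ^(4)=12; μ^(5)=-37; μ^(6)=-51

((0, 0, 0, 1, 0, 0); (0, 0, 0, 1, 1, 1); (0, 0, 0, 0, 0, 2); (0, 1, 1, 0, 0, 0); (3, 0, 0, 0, 0, 0); (0, 0, 3, 0, 0, 0))


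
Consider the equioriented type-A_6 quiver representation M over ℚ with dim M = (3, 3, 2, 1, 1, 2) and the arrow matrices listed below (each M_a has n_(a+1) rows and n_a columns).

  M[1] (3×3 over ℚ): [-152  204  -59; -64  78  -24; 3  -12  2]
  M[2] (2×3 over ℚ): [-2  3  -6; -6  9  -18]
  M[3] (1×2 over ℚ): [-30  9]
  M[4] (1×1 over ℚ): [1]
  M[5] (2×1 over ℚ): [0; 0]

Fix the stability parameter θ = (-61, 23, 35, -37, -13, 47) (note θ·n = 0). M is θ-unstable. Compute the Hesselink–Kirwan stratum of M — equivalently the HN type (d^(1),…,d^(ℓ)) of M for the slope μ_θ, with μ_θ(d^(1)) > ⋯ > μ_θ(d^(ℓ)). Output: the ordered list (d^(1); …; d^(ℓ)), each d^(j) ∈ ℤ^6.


Via rank(M_{q-1}∘⋯∘M_p): M ≅ I[1,2]^2, I[1,5], I[3,3], I[6,6]^2.
μ_θ-semistable layers: μ^(1)=47; μ^(2)=35; μ^(3)=23; μ^(4)=2; μ^(5)=-61

((0, 0, 0, 0, 0, 2); (0, 0, 1, 0, 0, 0); (0, 2, 0, 0, 0, 0); (0, 1, 1, 1, 1, 0); (3, 0, 0, 0, 0, 0))


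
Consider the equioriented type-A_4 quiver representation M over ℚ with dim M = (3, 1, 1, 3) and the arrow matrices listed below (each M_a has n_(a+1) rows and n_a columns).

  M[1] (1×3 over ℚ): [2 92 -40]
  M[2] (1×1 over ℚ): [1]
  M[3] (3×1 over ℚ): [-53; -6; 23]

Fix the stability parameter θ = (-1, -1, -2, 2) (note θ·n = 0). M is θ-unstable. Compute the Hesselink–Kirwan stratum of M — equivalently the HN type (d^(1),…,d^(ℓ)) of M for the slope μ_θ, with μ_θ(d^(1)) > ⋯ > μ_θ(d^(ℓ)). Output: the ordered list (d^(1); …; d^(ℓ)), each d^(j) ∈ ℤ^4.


Barcode: M ≅ I[1,1]^2, I[1,4], I[4,4]^2. HN layers by μ_θ (3 steps, strictly decreasing):
  μ^(1)=2; μ^(2)=-1; μ^(3)=-4/3

((0, 0, 0, 3); (2, 0, 0, 0); (1, 1, 1, 0))


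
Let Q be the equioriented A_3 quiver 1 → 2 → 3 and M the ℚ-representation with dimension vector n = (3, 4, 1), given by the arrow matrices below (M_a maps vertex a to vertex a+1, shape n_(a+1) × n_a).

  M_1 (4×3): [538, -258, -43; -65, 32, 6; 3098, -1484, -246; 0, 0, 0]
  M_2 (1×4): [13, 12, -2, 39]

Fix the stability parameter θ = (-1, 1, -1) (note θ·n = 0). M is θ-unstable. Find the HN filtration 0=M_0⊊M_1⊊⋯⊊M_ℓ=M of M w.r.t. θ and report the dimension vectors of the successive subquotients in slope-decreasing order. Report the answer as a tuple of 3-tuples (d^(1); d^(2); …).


Via rank(M_{q-1}∘⋯∘M_p): M ≅ I[1,1], I[1,2], I[1,3], I[2,2]^2.
μ_θ-semistable layers: μ^(1)=1; μ^(2)=0; μ^(3)=-1

((0, 3, 0); (0, 1, 1); (3, 0, 0))


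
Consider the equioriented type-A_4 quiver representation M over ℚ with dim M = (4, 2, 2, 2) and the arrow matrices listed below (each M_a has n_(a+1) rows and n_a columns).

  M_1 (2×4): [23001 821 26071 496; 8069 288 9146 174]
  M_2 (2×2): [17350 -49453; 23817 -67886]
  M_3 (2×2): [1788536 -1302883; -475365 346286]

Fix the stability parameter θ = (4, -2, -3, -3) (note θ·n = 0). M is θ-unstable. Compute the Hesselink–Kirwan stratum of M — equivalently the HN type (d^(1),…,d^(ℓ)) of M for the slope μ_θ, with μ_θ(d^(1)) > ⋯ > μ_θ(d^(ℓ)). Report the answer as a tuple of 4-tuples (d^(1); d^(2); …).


Via rank(M_{q-1}∘⋯∘M_p): M ≅ I[1,1]^2, I[1,4]^2.
μ_θ-semistable layers: μ^(1)=4; μ^(2)=-1

((2, 0, 0, 0); (2, 2, 2, 2))


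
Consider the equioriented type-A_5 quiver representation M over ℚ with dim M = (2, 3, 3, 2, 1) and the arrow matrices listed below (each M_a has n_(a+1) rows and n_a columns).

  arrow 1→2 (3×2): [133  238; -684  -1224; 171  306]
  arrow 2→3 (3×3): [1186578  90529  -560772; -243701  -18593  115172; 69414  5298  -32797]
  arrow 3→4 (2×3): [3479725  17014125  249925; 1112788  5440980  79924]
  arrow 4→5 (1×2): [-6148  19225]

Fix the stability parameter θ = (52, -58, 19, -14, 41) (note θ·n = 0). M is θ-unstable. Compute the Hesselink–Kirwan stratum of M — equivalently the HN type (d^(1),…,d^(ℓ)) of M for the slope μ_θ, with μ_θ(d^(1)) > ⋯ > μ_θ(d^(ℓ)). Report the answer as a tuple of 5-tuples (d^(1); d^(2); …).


Via rank(M_{q-1}∘⋯∘M_p): M ≅ I[1,1], I[1,3], I[2,3], I[2,4], I[4,5].
μ_θ-semistable layers: μ^(1)=52; μ^(2)=41; μ^(3)=19; μ^(4)=5/2; μ^(5)=-3; μ^(6)=-14; μ^(7)=-58

((1, 0, 0, 0, 0); (0, 0, 0, 0, 1); (0, 0, 2, 0, 0); (0, 0, 1, 1, 0); (1, 1, 0, 0, 0); (0, 0, 0, 1, 0); (0, 2, 0, 0, 0))


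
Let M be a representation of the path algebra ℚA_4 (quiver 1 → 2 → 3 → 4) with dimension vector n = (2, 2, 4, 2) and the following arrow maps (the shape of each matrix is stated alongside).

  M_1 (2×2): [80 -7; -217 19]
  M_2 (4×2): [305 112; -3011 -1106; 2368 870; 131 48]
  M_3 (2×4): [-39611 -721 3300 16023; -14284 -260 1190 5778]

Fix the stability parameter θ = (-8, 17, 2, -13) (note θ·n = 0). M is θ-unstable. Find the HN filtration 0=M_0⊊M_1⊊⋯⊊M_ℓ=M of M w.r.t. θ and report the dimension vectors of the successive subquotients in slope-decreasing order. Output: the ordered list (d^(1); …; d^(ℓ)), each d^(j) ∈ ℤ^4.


Barcode: M ≅ I[1,3], I[1,4], I[3,3], I[3,4]. HN layers by μ_θ (4 steps, strictly decreasing):
  μ^(1)=19/2; μ^(2)=2; μ^(3)=-11/2; μ^(4)=-8

((0, 1, 1, 0); (0, 1, 2, 1); (0, 0, 1, 1); (2, 0, 0, 0))


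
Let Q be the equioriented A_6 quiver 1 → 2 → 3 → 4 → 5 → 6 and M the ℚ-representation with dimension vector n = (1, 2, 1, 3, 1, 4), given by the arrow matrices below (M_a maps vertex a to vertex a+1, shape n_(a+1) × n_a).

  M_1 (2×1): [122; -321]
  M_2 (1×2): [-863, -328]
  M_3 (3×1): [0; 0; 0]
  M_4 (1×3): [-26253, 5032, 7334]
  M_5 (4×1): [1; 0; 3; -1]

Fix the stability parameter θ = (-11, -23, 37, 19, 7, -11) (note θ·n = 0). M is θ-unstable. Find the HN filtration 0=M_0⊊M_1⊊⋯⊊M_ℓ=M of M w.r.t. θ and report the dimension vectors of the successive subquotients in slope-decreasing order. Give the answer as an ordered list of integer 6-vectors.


Barcode: M ≅ I[1,3], I[2,2], I[4,4]^2, I[4,6], I[6,6]^3. HN layers by μ_θ (6 steps, strictly decreasing):
  μ^(1)=37; μ^(2)=19; μ^(3)=5; μ^(4)=-11; μ^(5)=-17; μ^(6)=-23

((0, 0, 1, 0, 0, 0); (0, 0, 0, 2, 0, 0); (0, 0, 0, 1, 1, 1); (0, 0, 0, 0, 0, 3); (1, 1, 0, 0, 0, 0); (0, 1, 0, 0, 0, 0))


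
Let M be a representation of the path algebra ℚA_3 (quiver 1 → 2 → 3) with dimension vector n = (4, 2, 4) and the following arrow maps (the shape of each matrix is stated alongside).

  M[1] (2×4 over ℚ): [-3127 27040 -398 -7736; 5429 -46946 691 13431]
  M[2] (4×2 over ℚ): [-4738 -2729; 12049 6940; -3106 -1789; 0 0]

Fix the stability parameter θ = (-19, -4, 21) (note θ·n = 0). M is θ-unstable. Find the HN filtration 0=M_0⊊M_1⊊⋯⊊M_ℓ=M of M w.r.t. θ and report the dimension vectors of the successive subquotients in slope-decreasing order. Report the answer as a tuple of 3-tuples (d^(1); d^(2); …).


Via rank(M_{q-1}∘⋯∘M_p): M ≅ I[1,1]^2, I[1,3]^2, I[3,3]^2.
μ_θ-semistable layers: μ^(1)=21; μ^(2)=-4; μ^(3)=-19

((0, 0, 4); (0, 2, 0); (4, 0, 0))


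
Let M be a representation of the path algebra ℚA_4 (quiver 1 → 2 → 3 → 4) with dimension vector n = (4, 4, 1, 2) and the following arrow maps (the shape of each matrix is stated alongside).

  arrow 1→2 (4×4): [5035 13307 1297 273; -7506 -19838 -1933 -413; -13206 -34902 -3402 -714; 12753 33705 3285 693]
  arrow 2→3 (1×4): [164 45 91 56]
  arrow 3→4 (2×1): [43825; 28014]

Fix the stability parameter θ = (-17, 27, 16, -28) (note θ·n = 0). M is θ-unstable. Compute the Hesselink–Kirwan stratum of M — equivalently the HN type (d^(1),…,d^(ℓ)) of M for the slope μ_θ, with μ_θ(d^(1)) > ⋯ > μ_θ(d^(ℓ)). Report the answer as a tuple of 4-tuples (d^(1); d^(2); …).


Barcode: M ≅ I[1,1]^2, I[1,2], I[1,4], I[2,2]^2, I[4,4]. HN layers by μ_θ (4 steps, strictly decreasing):
  μ^(1)=27; μ^(2)=5; μ^(3)=-17; μ^(4)=-28

((0, 3, 0, 0); (0, 1, 1, 1); (4, 0, 0, 0); (0, 0, 0, 1))
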